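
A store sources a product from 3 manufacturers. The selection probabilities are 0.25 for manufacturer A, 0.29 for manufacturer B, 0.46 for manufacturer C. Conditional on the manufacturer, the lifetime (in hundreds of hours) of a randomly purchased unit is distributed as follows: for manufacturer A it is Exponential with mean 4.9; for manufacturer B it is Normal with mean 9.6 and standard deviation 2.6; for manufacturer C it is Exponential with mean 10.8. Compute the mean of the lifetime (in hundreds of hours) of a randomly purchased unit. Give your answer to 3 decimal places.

Component means — A: 4.9; B: 9.6; C: 10.8.
E[X] = 0.25·4.9 + 0.29·9.6 + 0.46·10.8 = 8.977.

8.977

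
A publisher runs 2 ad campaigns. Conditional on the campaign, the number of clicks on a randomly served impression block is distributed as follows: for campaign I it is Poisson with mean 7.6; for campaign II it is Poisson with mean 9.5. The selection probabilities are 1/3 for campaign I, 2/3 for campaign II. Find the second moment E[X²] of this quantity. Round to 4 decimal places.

88.2867

For each component E[X²] = Var + (mean)², giving I: 65.36; II: 99.75.
Overall E[X²] = 0.333333·65.36 + 0.666667·99.75 = 88.2867.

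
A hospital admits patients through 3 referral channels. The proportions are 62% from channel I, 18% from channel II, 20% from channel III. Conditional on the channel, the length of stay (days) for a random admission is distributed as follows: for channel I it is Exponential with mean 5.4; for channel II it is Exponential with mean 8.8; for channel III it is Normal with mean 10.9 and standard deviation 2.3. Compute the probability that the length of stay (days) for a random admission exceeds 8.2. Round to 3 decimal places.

Conditional on each channel, P(X > 8.2): I: 0.219036; II: 0.393837; III: 0.879785.
By total probability, P(X > 8.2) = 0.62·0.219036 + 0.18·0.393837 + 0.2·0.879785 = 0.38265.

0.383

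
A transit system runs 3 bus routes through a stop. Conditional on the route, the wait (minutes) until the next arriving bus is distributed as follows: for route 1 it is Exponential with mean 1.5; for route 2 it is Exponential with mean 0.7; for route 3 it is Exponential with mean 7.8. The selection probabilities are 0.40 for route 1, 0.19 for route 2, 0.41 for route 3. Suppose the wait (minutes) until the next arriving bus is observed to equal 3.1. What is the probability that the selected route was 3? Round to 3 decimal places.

0.488

Likelihoods f(3.1 | ·): 1: 0.0844047; 2: 0.017045; 3: 0.0861591.
Posterior ∝ prior × likelihood. Numerator for 3: 0.41·0.0861591 = 0.0353252.
Normalizing constant: 0.4·0.0844047 + 0.19·0.017045 + 0.41·0.0861591 = 0.0723257.
P(3 | observation) = 0.0353252 / 0.0723257 = 0.488419.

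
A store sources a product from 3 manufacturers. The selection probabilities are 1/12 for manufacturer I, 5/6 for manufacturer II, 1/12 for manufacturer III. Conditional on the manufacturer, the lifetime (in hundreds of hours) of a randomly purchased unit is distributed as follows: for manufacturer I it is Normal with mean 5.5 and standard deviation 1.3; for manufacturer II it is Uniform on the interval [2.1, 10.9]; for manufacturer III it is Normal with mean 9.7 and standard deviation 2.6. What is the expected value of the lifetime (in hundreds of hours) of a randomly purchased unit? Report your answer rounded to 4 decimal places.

Component means — I: 5.5; II: 6.5; III: 9.7.
E[X] = 0.0833333·5.5 + 0.833333·6.5 + 0.0833333·9.7 = 6.68333.

6.6833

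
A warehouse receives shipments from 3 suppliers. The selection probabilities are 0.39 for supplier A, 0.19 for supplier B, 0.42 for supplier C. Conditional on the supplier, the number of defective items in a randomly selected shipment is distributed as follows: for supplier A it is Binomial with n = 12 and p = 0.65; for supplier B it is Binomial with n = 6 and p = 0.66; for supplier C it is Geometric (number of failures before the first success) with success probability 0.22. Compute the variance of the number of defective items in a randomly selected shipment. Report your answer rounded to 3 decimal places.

Per component, A: μ=7.8, E[X²]=63.57; B: μ=3.96, E[X²]=17.028; C: μ=3.54545, E[X²]=28.686.
E[X] = 0.39·7.8 + 0.19·3.96 + 0.42·3.54545 = 5.28349.
E[X²] = 0.39·63.57 + 0.19·17.028 + 0.42·28.686 = 40.0757.
Var(X) = E[X²] − (E[X])² = 40.0757 − 27.9153 = 12.1604.

12.160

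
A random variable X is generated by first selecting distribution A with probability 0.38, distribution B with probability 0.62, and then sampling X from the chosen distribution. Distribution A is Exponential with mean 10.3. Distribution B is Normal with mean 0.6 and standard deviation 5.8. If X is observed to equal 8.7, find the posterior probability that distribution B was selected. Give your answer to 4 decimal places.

Likelihoods f(8.7 | ·): A: 0.0417188; B: 0.0259399.
Posterior ∝ prior × likelihood. Numerator for B: 0.62·0.0259399 = 0.0160827.
Normalizing constant: 0.38·0.0417188 + 0.62·0.0259399 = 0.0319358.
P(B | observation) = 0.0160827 / 0.0319358 = 0.503594.

0.5036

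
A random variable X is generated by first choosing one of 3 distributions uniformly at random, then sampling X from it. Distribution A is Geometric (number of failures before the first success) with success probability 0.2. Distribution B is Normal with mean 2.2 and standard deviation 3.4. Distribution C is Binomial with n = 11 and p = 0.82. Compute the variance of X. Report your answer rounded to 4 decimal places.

Per component, A: μ=4, E[X²]=36; B: μ=2.2, E[X²]=16.4; C: μ=9.02, E[X²]=82.984.
E[X] = 0.333333·4 + 0.333333·2.2 + 0.333333·9.02 = 5.07333.
E[X²] = 0.333333·36 + 0.333333·16.4 + 0.333333·82.984 = 45.128.
Var(X) = E[X²] − (E[X])² = 45.128 − 25.7387 = 19.3893.

19.3893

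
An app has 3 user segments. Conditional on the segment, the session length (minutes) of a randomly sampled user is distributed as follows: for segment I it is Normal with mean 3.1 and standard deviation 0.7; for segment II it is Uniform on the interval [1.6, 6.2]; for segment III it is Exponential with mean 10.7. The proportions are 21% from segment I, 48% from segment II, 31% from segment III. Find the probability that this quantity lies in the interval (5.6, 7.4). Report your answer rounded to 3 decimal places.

0.091

Conditional on each segment, P(5.6 < X < 7.4): I: 0.000177519; II: 0.130435; III: 0.0917438.
By total probability, P(5.6 < X < 7.4) = 0.21·0.000177519 + 0.48·0.130435 + 0.31·0.0917438 = 0.0910866.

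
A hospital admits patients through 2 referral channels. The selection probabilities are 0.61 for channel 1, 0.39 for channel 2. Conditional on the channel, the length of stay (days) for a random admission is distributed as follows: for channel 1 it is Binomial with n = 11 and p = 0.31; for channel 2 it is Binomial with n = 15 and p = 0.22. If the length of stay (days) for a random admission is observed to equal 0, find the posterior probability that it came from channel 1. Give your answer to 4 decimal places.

Likelihoods P(X=0 | ·): 1: 0.0168787; 2: 0.0240668.
Posterior ∝ prior × likelihood. Numerator for 1: 0.61·0.0168787 = 0.010296.
Normalizing constant: 0.61·0.0168787 + 0.39·0.0240668 = 0.0196821.
P(1 | observation) = 0.010296 / 0.0196821 = 0.523117.

0.5231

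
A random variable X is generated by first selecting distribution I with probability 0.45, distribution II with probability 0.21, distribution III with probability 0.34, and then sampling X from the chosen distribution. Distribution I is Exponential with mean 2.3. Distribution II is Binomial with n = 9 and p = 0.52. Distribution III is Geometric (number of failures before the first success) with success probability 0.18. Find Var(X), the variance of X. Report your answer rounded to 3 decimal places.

12.772

Per component, I: μ=2.3, E[X²]=10.58; II: μ=4.68, E[X²]=24.1488; III: μ=4.55556, E[X²]=46.0617.
E[X] = 0.45·2.3 + 0.21·4.68 + 0.34·4.55556 = 3.56669.
E[X²] = 0.45·10.58 + 0.21·24.1488 + 0.34·46.0617 = 25.4932.
Var(X) = E[X²] − (E[X])² = 25.4932 − 12.7213 = 12.772.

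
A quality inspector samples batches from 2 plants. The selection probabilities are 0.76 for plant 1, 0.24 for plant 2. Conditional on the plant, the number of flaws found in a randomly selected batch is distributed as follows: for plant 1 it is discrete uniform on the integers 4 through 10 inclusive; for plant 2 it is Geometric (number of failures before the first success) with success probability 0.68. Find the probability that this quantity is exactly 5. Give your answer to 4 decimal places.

0.1091

Conditional on each plant, P(X = 5): 1: 0.142857; 2: 0.0022817.
By total probability, P(X = 5) = 0.76·0.142857 + 0.24·0.0022817 = 0.109119.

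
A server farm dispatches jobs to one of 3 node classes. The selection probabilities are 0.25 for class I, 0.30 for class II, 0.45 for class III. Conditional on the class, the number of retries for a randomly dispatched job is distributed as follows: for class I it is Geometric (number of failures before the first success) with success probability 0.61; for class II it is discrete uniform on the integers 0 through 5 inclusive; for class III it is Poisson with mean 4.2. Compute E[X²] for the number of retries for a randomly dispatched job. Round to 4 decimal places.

For each component E[X²] = Var + (mean)², giving I: 1.45687; II: 9.16667; III: 21.84.
Overall E[X²] = 0.25·1.45687 + 0.3·9.16667 + 0.45·21.84 = 12.9422.

12.9422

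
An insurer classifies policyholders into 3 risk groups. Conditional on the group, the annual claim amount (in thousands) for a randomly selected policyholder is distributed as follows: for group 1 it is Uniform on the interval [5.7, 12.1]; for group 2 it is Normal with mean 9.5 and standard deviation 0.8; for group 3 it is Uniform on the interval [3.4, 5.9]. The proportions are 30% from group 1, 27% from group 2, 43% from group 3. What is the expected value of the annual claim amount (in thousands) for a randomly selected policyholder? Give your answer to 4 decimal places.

Component means — 1: 8.9; 2: 9.5; 3: 4.65.
E[X] = 0.3·8.9 + 0.27·9.5 + 0.43·4.65 = 7.2345.

7.2345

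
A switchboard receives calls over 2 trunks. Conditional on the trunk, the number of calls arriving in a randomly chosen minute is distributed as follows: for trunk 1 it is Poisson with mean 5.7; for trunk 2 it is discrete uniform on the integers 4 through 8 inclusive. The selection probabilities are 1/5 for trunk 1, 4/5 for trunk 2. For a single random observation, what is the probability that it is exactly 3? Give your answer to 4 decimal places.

0.0207

Conditional on each trunk, P(X = 3): 1: 0.103275; 2: 0.
By total probability, P(X = 3) = 0.2·0.103275 + 0.8·0 = 0.020655.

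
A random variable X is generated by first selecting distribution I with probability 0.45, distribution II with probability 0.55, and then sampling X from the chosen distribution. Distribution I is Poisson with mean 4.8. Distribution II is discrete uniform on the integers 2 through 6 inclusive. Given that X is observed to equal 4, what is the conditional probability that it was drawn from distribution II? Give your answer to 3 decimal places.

0.573

Likelihoods P(X=4 | ·): I: 0.182029; II: 0.2.
Posterior ∝ prior × likelihood. Numerator for II: 0.55·0.2 = 0.11.
Normalizing constant: 0.45·0.182029 + 0.55·0.2 = 0.191913.
P(II | observation) = 0.11 / 0.191913 = 0.573176.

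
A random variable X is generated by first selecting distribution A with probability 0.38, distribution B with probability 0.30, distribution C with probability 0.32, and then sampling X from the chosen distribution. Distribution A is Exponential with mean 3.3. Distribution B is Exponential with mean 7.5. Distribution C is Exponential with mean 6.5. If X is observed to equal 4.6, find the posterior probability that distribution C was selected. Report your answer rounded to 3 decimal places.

0.326

Likelihoods f(4.6 | ·): A: 0.0751806; B: 0.0722057; C: 0.0758123.
Posterior ∝ prior × likelihood. Numerator for C: 0.32·0.0758123 = 0.0242599.
Normalizing constant: 0.38·0.0751806 + 0.3·0.0722057 + 0.32·0.0758123 = 0.0744903.
P(C | observation) = 0.0242599 / 0.0744903 = 0.325679.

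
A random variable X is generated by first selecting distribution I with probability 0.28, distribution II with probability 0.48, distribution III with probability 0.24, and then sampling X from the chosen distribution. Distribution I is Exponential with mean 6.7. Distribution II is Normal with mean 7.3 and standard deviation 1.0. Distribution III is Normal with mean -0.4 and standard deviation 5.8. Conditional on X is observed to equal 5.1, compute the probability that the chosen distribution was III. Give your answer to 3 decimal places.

Likelihoods f(5.1 | ·): I: 0.0697177; II: 0.0354746; III: 0.043875.
Posterior ∝ prior × likelihood. Numerator for III: 0.24·0.043875 = 0.01053.
Normalizing constant: 0.28·0.0697177 + 0.48·0.0354746 + 0.24·0.043875 = 0.0470788.
P(III | observation) = 0.01053 / 0.0470788 = 0.223668.

0.224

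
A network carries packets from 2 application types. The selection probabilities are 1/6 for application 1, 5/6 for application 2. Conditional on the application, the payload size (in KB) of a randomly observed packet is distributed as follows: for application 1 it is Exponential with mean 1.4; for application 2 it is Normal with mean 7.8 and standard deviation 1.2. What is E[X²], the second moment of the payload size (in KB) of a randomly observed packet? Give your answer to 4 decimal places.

For each component E[X²] = Var + (mean)², giving 1: 3.92; 2: 62.28.
Overall E[X²] = 0.166667·3.92 + 0.833333·62.28 = 52.5533.

52.5533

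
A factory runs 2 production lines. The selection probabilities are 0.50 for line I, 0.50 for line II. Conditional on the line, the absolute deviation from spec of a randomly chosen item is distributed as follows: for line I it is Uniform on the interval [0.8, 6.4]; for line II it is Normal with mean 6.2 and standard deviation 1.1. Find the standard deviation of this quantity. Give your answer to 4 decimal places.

1.8978

Per component, I: μ=3.6, E[X²]=15.5733; II: μ=6.2, E[X²]=39.65.
E[X] = 0.5·3.6 + 0.5·6.2 = 4.9.
E[X²] = 0.5·15.5733 + 0.5·39.65 = 27.6117.
Var(X) = E[X²] − (E[X])² = 27.6117 − 24.01 = 3.60167.
SD(X) = √3.60167 = 1.89781.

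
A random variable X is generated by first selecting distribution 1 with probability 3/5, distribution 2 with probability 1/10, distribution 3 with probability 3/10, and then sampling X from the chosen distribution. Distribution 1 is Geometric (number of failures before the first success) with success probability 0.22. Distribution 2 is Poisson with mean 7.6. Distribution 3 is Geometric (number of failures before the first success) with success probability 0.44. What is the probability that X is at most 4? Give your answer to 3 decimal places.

0.723

Conditional on each component, P(X ≤ 4): 1: 0.711283; 2: 0.124939; 3: 0.944927.
By total probability, P(X ≤ 4) = 0.6·0.711283 + 0.1·0.124939 + 0.3·0.944927 = 0.722741.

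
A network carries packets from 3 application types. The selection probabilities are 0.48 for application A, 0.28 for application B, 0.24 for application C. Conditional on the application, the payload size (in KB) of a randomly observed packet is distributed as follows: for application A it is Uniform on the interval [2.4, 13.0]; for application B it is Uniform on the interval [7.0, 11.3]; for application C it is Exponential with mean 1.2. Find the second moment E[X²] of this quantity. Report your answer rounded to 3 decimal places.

For each component E[X²] = Var + (mean)², giving A: 68.6533; B: 85.2633; C: 2.88.
Overall E[X²] = 0.48·68.6533 + 0.28·85.2633 + 0.24·2.88 = 57.5185.

57.519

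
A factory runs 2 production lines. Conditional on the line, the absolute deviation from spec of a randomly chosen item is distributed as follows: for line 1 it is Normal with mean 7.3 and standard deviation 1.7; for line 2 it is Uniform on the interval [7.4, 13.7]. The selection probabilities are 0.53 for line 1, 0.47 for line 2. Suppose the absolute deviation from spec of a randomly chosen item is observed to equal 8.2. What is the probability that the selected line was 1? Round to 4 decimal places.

0.5917

Likelihoods f(8.2 | ·): 1: 0.203986; 2: 0.15873.
Posterior ∝ prior × likelihood. Numerator for 1: 0.53·0.203986 = 0.108112.
Normalizing constant: 0.53·0.203986 + 0.47·0.15873 = 0.182716.
P(1 | observation) = 0.108112 / 0.182716 = 0.591698.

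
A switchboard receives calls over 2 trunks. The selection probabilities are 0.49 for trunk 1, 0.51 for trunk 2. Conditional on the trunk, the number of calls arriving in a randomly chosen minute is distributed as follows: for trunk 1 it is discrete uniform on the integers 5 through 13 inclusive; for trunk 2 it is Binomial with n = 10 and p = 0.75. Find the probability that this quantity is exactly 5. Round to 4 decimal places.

Conditional on each trunk, P(X = 5): 1: 0.111111; 2: 0.0583992.
By total probability, P(X = 5) = 0.49·0.111111 + 0.51·0.0583992 = 0.084228.

0.0842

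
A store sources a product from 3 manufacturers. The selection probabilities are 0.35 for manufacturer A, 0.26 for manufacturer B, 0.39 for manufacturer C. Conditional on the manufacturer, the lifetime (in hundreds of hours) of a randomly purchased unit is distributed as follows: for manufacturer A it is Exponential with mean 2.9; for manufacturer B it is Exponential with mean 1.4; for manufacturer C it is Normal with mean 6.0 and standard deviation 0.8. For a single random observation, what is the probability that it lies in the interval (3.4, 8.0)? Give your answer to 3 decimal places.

Conditional on each manufacturer, P(3.4 < X < 8.0): A: 0.24624; B: 0.0848642; C: 0.993213.
By total probability, P(3.4 < X < 8.0) = 0.35·0.24624 + 0.26·0.0848642 + 0.39·0.993213 = 0.495602.

0.496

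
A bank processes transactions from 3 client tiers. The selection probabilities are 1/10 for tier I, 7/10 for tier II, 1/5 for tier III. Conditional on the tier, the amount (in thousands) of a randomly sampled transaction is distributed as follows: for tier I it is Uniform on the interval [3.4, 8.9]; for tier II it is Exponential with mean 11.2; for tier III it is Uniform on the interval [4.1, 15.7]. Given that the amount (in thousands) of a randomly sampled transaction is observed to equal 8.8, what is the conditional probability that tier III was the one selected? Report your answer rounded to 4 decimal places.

Likelihoods f(8.8 | ·): I: 0.181818; II: 0.0406959; III: 0.0862069.
Posterior ∝ prior × likelihood. Numerator for III: 0.2·0.0862069 = 0.0172414.
Normalizing constant: 0.1·0.181818 + 0.7·0.0406959 + 0.2·0.0862069 = 0.0639103.
P(III | observation) = 0.0172414 / 0.0639103 = 0.269775.

0.2698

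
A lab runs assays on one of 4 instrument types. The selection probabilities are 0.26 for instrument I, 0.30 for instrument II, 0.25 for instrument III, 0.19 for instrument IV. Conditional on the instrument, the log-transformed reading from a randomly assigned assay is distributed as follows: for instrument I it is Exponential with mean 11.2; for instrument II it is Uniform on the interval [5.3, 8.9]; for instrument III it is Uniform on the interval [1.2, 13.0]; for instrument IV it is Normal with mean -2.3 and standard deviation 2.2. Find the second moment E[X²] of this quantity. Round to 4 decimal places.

98.1038

For each component E[X²] = Var + (mean)², giving I: 250.88; II: 51.49; III: 62.0133; IV: 10.13.
Overall E[X²] = 0.26·250.88 + 0.3·51.49 + 0.25·62.0133 + 0.19·10.13 = 98.1038.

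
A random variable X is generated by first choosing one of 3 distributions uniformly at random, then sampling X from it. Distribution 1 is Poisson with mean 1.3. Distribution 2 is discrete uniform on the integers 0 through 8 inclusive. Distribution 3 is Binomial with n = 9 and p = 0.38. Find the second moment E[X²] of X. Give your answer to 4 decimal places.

13.1578

For each component E[X²] = Var + (mean)², giving 1: 2.99; 2: 22.6667; 3: 13.8168.
Overall E[X²] = 0.333333·2.99 + 0.333333·22.6667 + 0.333333·13.8168 = 13.1578.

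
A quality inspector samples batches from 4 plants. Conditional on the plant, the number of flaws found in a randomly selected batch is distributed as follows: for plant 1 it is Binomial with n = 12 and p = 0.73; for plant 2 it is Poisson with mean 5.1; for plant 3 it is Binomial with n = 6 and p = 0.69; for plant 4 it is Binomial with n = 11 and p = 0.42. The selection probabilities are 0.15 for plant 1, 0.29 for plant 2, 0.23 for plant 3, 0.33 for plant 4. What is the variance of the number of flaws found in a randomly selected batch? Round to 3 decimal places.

Per component, 1: μ=8.76, E[X²]=79.1028; 2: μ=5.1, E[X²]=31.11; 3: μ=4.14, E[X²]=18.423; 4: μ=4.62, E[X²]=24.024.
E[X] = 0.15·8.76 + 0.29·5.1 + 0.23·4.14 + 0.33·4.62 = 5.2698.
E[X²] = 0.15·79.1028 + 0.29·31.11 + 0.23·18.423 + 0.33·24.024 = 33.0525.
Var(X) = E[X²] − (E[X])² = 33.0525 − 27.7708 = 5.28174.

5.282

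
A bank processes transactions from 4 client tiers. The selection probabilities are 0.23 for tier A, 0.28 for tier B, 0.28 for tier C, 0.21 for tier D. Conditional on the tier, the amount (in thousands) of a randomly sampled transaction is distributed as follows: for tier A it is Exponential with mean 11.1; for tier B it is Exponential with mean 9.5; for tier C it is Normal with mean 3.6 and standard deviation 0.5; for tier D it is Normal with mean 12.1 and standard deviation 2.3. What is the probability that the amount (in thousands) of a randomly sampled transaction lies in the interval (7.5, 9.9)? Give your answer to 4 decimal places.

0.0819

Conditional on each tier, P(7.5 < X < 9.9): A: 0.0989329; B: 0.101372; C: 3.10862e-15; D: 0.146654.
By total probability, P(7.5 < X < 9.9) = 0.23·0.0989329 + 0.28·0.101372 + 0.28·3.10862e-15 + 0.21·0.146654 = 0.0819362.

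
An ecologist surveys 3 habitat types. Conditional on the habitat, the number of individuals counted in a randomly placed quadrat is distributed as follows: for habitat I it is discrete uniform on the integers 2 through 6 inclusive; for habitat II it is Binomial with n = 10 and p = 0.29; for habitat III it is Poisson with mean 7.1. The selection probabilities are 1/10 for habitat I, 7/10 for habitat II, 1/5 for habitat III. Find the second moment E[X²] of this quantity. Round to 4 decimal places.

20.6303

For each component E[X²] = Var + (mean)², giving I: 18; II: 10.469; III: 57.51.
Overall E[X²] = 0.1·18 + 0.7·10.469 + 0.2·57.51 = 20.6303.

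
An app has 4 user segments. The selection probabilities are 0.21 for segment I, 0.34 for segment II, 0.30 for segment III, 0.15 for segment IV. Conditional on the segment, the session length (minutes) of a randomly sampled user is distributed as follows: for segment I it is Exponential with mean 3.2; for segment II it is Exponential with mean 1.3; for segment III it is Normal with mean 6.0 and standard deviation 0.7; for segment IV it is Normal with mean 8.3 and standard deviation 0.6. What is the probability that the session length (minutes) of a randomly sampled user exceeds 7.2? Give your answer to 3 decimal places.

0.181

Conditional on each segment, P(X > 7.2): I: 0.105399; II: 0.00393257; III: 0.0432381; IV: 0.966623.
By total probability, P(X > 7.2) = 0.21·0.105399 + 0.34·0.00393257 + 0.3·0.0432381 + 0.15·0.966623 = 0.181436.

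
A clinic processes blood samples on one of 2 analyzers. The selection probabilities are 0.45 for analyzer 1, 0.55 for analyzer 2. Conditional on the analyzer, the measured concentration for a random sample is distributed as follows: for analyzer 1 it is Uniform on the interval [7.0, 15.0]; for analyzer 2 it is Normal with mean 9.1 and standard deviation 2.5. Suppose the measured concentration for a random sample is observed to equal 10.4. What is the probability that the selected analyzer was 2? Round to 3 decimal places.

Likelihoods f(10.4 | ·): 1: 0.125; 2: 0.139397.
Posterior ∝ prior × likelihood. Numerator for 2: 0.55·0.139397 = 0.0766684.
Normalizing constant: 0.45·0.125 + 0.55·0.139397 = 0.132918.
P(2 | observation) = 0.0766684 / 0.132918 = 0.576808.

0.577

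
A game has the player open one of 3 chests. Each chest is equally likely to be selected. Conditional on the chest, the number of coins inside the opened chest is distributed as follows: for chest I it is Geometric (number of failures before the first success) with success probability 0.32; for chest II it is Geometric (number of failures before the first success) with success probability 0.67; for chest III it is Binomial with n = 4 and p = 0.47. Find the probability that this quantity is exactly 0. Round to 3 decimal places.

0.356

Conditional on each chest, P(X = 0): I: 0.32; II: 0.67; III: 0.0789048.
By total probability, P(X = 0) = 0.333333·0.32 + 0.333333·0.67 + 0.333333·0.0789048 = 0.356302.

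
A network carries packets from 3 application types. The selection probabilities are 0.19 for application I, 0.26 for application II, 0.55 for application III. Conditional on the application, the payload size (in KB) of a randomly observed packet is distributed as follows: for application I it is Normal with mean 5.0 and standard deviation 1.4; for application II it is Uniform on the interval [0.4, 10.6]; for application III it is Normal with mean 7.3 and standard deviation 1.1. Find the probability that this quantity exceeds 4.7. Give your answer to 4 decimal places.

0.8065

Conditional on each application, P(X > 4.7): I: 0.584838; II: 0.578431; III: 0.990952.
By total probability, P(X > 4.7) = 0.19·0.584838 + 0.26·0.578431 + 0.55·0.990952 = 0.806535.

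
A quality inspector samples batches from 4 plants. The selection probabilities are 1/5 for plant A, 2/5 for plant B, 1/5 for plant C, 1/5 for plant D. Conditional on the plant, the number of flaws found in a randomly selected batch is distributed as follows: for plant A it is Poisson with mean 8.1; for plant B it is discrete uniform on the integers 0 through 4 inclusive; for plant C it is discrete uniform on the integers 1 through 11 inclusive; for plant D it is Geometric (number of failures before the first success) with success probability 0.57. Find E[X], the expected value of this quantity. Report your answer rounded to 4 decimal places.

3.7709

Component means — A: 8.1; B: 2; C: 6; D: 0.754386.
E[X] = 0.2·8.1 + 0.4·2 + 0.2·6 + 0.2·0.754386 = 3.77088.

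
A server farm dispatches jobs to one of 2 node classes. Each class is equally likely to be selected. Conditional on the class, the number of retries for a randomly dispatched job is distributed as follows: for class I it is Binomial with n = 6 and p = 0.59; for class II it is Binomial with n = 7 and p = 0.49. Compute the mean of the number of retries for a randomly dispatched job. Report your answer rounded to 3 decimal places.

3.485

Component means — I: 3.54; II: 3.43.
E[X] = 0.5·3.54 + 0.5·3.43 = 3.485.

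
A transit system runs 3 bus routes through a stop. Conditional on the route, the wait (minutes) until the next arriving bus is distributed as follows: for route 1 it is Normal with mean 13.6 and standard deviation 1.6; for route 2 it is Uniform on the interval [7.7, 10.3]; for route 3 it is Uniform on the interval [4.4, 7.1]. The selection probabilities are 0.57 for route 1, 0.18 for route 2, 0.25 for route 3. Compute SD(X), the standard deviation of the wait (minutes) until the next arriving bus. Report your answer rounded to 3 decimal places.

Per component, 1: μ=13.6, E[X²]=187.52; 2: μ=9, E[X²]=81.5633; 3: μ=5.75, E[X²]=33.67.
E[X] = 0.57·13.6 + 0.18·9 + 0.25·5.75 = 10.8095.
E[X²] = 0.57·187.52 + 0.18·81.5633 + 0.25·33.67 = 129.985.
Var(X) = E[X²] − (E[X])² = 129.985 − 116.845 = 13.14.
SD(X) = √13.14 = 3.62492.

3.625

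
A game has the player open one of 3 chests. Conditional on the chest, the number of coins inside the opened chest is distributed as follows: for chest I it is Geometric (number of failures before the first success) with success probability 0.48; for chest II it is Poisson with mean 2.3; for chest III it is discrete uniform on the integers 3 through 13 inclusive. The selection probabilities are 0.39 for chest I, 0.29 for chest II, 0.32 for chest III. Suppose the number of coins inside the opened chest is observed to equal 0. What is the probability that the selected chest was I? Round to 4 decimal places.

Likelihoods P(X=0 | ·): I: 0.48; II: 0.100259; III: 0.
Posterior ∝ prior × likelihood. Numerator for I: 0.39·0.48 = 0.1872.
Normalizing constant: 0.39·0.48 + 0.29·0.100259 + 0.32·0 = 0.216275.
P(I | observation) = 0.1872 / 0.216275 = 0.865564.

0.8656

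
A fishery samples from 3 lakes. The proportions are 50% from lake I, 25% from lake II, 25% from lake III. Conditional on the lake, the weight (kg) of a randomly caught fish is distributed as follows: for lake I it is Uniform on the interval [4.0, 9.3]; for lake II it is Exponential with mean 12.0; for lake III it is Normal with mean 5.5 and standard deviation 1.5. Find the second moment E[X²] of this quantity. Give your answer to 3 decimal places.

103.407

For each component E[X²] = Var + (mean)², giving I: 46.5633; II: 288; III: 32.5.
Overall E[X²] = 0.5·46.5633 + 0.25·288 + 0.25·32.5 = 103.407.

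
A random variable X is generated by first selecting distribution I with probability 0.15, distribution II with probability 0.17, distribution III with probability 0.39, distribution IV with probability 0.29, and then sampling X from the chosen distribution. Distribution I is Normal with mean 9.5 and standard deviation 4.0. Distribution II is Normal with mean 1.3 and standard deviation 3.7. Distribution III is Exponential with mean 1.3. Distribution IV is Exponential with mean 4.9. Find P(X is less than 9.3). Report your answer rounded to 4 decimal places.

0.8756

Conditional on each component, P(X < 9.3): I: 0.480061; II: 0.984697; III: 0.999218; IV: 0.850126.
By total probability, P(X < 9.3) = 0.15·0.480061 + 0.17·0.984697 + 0.39·0.999218 + 0.29·0.850126 = 0.875639.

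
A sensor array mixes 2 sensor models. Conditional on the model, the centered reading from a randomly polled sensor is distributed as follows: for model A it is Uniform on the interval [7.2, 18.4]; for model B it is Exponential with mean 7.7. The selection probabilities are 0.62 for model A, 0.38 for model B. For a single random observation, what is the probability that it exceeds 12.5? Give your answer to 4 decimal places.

Conditional on each model, P(X > 12.5): A: 0.526786; B: 0.197232.
By total probability, P(X > 12.5) = 0.62·0.526786 + 0.38·0.197232 = 0.401555.

0.4016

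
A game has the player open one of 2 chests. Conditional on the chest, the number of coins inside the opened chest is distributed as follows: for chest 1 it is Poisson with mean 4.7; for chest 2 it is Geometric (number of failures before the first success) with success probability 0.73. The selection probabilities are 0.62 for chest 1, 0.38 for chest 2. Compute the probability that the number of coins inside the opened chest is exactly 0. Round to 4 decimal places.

Conditional on each chest, P(X = 0): 1: 0.00909528; 2: 0.73.
By total probability, P(X = 0) = 0.62·0.00909528 + 0.38·0.73 = 0.283039.

0.2830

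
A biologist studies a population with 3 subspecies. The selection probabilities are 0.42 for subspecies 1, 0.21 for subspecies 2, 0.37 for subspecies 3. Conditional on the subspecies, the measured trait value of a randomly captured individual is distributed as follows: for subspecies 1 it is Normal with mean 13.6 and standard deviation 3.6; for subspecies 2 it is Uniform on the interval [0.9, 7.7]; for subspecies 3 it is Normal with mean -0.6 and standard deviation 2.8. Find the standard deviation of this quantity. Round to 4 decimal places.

7.0698

Per component, 1: μ=13.6, E[X²]=197.92; 2: μ=4.3, E[X²]=22.3433; 3: μ=-0.6, E[X²]=8.2.
E[X] = 0.42·13.6 + 0.21·4.3 + 0.37·-0.6 = 6.393.
E[X²] = 0.42·197.92 + 0.21·22.3433 + 0.37·8.2 = 90.8525.
Var(X) = E[X²] − (E[X])² = 90.8525 − 40.8704 = 49.9821.
SD(X) = √49.9821 = 7.0698.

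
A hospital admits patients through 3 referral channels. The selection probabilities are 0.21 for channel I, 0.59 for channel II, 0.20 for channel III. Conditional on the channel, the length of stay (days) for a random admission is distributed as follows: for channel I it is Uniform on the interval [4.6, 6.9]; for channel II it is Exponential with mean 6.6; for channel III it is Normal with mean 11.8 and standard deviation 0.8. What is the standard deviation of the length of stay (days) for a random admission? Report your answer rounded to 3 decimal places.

5.544

Per component, I: μ=5.75, E[X²]=33.5033; II: μ=6.6, E[X²]=87.12; III: μ=11.8, E[X²]=139.88.
E[X] = 0.21·5.75 + 0.59·6.6 + 0.2·11.8 = 7.4615.
E[X²] = 0.21·33.5033 + 0.59·87.12 + 0.2·139.88 = 86.4125.
Var(X) = E[X²] − (E[X])² = 86.4125 − 55.674 = 30.7385.
SD(X) = √30.7385 = 5.54423.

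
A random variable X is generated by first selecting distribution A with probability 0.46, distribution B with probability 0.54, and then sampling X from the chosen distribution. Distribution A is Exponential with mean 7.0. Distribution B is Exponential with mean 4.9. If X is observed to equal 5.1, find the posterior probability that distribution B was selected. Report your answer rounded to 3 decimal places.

Likelihoods f(5.1 | ·): A: 0.0689426; B: 0.0720747.
Posterior ∝ prior × likelihood. Numerator for B: 0.54·0.0720747 = 0.0389204.
Normalizing constant: 0.46·0.0689426 + 0.54·0.0720747 = 0.0706339.
P(B | observation) = 0.0389204 / 0.0706339 = 0.551015.

0.551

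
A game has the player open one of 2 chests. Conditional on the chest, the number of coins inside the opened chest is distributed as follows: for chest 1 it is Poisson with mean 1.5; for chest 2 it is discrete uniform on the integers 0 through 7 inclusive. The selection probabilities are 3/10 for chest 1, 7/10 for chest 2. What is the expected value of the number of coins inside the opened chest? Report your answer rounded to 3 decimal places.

Component means — 1: 1.5; 2: 3.5.
E[X] = 0.3·1.5 + 0.7·3.5 = 2.9.

2.900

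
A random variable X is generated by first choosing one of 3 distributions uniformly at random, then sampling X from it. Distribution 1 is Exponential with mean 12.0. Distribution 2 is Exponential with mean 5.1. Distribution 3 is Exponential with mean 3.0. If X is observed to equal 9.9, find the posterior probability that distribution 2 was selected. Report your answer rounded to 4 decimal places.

0.3657

Likelihoods f(9.9 | ·): 1: 0.0365196; 2: 0.0281441; 3: 0.0122944.
Posterior ∝ prior × likelihood. Numerator for 2: 0.333333·0.0281441 = 0.00938137.
Normalizing constant: 0.333333·0.0365196 + 0.333333·0.0281441 + 0.333333·0.0122944 = 0.0256527.
P(2 | observation) = 0.00938137 / 0.0256527 = 0.365707.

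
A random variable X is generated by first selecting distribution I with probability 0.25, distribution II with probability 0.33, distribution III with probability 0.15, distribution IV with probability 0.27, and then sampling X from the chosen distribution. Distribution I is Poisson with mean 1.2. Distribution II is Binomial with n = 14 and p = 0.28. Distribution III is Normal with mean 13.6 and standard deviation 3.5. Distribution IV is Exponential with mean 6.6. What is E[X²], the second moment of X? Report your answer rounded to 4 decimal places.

For each component E[X²] = Var + (mean)², giving I: 2.64; II: 18.1888; III: 197.21; IV: 87.12.
Overall E[X²] = 0.25·2.64 + 0.33·18.1888 + 0.15·197.21 + 0.27·87.12 = 59.7662.

59.7662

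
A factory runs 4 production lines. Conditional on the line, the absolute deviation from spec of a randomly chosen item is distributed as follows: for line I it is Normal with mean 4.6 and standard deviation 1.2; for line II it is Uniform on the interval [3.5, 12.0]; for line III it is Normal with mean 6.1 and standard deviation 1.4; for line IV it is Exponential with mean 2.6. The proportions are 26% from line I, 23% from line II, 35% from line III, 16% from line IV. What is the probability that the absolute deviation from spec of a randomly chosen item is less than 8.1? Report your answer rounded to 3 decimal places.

Conditional on each line, P(X < 8.1): I: 0.998231; II: 0.541176; III: 0.923436; IV: 0.955639.
By total probability, P(X < 8.1) = 0.26·0.998231 + 0.23·0.541176 + 0.35·0.923436 + 0.16·0.955639 = 0.860116.

0.860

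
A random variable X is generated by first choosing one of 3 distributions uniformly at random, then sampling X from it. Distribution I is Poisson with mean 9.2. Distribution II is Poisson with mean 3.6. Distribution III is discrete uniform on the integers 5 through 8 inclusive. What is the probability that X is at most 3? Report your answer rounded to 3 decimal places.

0.178

Conditional on each component, P(X ≤ 3): I: 0.0184196; II: 0.515216; III: 0.
By total probability, P(X ≤ 3) = 0.333333·0.0184196 + 0.333333·0.515216 + 0.333333·0 = 0.177879.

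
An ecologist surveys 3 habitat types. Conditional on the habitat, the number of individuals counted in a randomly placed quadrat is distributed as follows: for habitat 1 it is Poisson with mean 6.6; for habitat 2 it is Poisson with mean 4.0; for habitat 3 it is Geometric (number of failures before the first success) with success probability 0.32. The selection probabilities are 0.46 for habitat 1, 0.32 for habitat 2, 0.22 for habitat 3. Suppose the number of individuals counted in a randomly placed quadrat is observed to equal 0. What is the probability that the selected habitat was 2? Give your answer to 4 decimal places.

Likelihoods P(X=0 | ·): 1: 0.00136037; 2: 0.0183156; 3: 0.32.
Posterior ∝ prior × likelihood. Numerator for 2: 0.32·0.0183156 = 0.005861.
Normalizing constant: 0.46·0.00136037 + 0.32·0.0183156 + 0.22·0.32 = 0.0768868.
P(2 | observation) = 0.005861 / 0.0768868 = 0.076229.

0.0762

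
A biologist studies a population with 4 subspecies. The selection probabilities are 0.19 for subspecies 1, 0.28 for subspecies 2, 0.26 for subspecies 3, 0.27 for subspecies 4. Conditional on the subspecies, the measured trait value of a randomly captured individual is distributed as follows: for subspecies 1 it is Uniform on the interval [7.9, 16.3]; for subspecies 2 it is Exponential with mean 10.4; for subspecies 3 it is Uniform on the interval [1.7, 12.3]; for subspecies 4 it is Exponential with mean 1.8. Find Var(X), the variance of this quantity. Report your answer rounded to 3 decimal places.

Per component, 1: μ=12.1, E[X²]=152.29; 2: μ=10.4, E[X²]=216.32; 3: μ=7, E[X²]=58.3633; 4: μ=1.8, E[X²]=6.48.
E[X] = 0.19·12.1 + 0.28·10.4 + 0.26·7 + 0.27·1.8 = 7.517.
E[X²] = 0.19·152.29 + 0.28·216.32 + 0.26·58.3633 + 0.27·6.48 = 106.429.
Var(X) = E[X²] − (E[X])² = 106.429 − 56.5053 = 49.9235.

49.923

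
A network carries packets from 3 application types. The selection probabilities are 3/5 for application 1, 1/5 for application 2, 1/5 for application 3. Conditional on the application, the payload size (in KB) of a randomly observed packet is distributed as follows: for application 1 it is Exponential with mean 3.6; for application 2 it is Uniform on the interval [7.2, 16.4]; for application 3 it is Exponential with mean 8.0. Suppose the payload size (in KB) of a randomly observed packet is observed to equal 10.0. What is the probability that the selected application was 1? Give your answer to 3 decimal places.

Likelihoods f(10.0 | ·): 1: 0.0172713; 2: 0.108696; 3: 0.0358131.
Posterior ∝ prior × likelihood. Numerator for 1: 0.6·0.0172713 = 0.0103628.
Normalizing constant: 0.6·0.0172713 + 0.2·0.108696 + 0.2·0.0358131 = 0.0392645.
P(1 | observation) = 0.0103628 / 0.0392645 = 0.263922.

0.264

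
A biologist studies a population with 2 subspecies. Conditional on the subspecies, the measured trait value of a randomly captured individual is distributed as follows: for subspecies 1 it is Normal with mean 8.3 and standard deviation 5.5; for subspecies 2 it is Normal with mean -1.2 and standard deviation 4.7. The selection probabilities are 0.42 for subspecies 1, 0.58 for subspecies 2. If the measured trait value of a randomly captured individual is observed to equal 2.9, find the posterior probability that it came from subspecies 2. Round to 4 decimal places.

0.6414

Likelihoods f(2.9 | ·): 1: 0.0447945; 2: 0.0580187.
Posterior ∝ prior × likelihood. Numerator for 2: 0.58·0.0580187 = 0.0336508.
Normalizing constant: 0.42·0.0447945 + 0.58·0.0580187 = 0.0524645.
P(2 | observation) = 0.0336508 / 0.0524645 = 0.641402.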